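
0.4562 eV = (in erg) 7.309e-13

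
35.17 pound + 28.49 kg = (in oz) 1568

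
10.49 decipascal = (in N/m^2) 1.049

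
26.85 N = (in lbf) 6.036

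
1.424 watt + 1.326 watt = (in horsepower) 0.003688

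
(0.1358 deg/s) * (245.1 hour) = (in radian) 2091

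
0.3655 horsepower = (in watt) 272.6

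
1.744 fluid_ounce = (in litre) 0.05158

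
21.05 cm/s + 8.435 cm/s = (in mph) 0.6596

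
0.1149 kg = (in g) 114.9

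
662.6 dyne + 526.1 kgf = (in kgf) 526.1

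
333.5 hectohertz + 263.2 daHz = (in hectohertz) 359.8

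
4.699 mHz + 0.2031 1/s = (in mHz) 207.8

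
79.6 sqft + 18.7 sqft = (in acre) 0.002257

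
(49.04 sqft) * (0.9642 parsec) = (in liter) 1.355e+20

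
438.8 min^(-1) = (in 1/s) 7.313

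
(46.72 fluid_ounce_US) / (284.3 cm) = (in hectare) 4.86e-08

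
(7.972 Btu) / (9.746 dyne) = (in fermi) 8.63e+22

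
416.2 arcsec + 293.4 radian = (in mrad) 2.934e+05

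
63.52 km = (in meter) 6.352e+04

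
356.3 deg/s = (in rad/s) 6.219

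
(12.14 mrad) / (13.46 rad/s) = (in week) 1.491e-09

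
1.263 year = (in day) 461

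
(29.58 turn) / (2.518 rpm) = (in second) 704.8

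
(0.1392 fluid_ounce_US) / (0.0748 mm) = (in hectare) 5.504e-06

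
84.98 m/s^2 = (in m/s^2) 84.98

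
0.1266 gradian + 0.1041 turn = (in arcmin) 2255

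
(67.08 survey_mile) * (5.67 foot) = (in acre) 46.1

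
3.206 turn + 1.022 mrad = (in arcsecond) 4.155e+06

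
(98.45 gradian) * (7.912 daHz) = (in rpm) 1168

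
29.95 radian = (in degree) 1716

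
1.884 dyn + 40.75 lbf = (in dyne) 1.813e+07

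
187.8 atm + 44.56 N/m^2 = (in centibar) 1.903e+04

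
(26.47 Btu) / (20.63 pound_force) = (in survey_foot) 998.5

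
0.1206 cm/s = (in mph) 0.002698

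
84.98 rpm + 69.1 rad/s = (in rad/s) 78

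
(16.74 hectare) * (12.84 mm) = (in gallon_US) 5.678e+05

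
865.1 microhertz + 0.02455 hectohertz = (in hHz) 0.02456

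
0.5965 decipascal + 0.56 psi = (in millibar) 38.61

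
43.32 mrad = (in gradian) 2.758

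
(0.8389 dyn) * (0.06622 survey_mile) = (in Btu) 8.474e-07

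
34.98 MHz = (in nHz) 3.498e+16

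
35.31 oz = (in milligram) 1.001e+06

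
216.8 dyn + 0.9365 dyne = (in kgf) 0.000222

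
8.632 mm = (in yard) 0.00944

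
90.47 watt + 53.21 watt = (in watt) 143.7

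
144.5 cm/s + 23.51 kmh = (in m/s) 7.976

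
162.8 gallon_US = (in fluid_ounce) 2.084e+04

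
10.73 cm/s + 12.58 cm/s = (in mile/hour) 0.5214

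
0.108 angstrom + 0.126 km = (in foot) 413.4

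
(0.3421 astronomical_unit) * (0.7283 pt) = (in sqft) 1.415e+08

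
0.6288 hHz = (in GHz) 6.288e-08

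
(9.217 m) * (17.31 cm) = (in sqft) 17.17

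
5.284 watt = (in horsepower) 0.007086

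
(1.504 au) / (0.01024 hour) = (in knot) 1.186e+10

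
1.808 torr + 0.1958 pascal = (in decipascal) 2412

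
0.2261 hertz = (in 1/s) 0.2261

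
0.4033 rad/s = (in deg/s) 23.11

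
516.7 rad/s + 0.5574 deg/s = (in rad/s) 516.7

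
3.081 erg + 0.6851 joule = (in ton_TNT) 1.637e-10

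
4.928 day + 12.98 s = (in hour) 118.3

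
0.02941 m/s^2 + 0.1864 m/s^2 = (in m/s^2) 0.2158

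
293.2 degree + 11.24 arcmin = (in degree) 293.4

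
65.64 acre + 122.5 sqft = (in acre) 65.64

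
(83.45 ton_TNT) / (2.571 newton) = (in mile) 8.439e+07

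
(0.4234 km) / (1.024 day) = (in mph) 0.01071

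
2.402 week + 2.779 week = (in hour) 870.4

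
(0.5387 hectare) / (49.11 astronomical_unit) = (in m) 7.332e-10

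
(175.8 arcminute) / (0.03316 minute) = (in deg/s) 1.473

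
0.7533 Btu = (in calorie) 190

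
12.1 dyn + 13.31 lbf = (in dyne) 5.921e+06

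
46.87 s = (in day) 0.0005425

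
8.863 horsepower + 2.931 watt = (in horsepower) 8.867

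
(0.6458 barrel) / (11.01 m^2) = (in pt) 26.43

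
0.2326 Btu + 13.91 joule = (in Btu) 0.2458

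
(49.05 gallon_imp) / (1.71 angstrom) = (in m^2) 1.304e+09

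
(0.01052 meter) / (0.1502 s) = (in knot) 0.1361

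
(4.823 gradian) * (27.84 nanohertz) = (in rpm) 2.014e-08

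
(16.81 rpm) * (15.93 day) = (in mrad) 2.423e+09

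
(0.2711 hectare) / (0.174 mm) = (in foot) 5.112e+07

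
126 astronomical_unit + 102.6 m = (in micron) 1.885e+19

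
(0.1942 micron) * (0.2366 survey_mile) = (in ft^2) 0.0007959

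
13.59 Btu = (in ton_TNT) 3.427e-06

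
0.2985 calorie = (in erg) 1.249e+07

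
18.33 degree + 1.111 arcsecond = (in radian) 0.3199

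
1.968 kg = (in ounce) 69.42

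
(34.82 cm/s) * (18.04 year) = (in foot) 6.499e+08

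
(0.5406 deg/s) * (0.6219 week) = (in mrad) 3.549e+06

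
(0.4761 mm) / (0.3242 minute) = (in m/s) 2.448e-05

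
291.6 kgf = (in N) 2860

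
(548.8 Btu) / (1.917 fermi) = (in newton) 3.02e+20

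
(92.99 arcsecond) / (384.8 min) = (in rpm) 1.865e-07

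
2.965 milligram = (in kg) 2.965e-06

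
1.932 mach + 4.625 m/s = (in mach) 1.946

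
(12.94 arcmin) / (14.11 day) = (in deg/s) 1.769e-07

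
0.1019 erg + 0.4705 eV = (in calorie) 2.435e-09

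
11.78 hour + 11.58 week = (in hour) 1957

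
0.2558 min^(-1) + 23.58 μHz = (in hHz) 4.287e-05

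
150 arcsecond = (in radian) 0.0007272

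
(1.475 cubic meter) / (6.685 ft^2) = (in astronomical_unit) 1.588e-11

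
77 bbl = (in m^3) 12.24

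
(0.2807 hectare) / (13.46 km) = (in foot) 0.6842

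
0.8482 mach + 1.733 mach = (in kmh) 3164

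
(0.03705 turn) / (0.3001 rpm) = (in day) 8.574e-05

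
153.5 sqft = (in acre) 0.003524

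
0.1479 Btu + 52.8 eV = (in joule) 156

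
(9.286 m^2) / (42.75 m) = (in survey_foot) 0.7127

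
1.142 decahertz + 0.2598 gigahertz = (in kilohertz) 2.598e+05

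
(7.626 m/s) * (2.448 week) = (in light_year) 1.193e-09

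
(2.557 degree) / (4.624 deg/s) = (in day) 6.4e-06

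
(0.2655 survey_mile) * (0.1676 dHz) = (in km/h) 25.78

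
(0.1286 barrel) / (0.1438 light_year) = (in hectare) 1.503e-21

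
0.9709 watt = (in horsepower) 0.001302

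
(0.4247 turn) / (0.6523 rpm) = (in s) 39.06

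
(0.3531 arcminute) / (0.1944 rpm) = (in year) 1.6e-10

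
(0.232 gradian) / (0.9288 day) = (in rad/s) 4.541e-08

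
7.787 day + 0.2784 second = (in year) 0.02133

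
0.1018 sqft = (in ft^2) 0.1018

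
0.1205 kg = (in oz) 4.251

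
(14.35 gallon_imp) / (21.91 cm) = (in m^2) 0.2977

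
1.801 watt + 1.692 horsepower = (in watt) 1264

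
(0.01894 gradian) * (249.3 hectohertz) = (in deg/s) 425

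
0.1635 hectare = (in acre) 0.404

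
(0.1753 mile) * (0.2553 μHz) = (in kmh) 0.0002593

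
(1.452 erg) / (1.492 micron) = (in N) 0.09732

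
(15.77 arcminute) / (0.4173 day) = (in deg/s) 7.29e-06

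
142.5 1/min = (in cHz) 237.5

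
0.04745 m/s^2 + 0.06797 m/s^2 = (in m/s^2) 0.1154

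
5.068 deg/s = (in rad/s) 0.08845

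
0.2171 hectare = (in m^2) 2171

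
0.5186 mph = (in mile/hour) 0.5186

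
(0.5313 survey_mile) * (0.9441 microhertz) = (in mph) 0.001806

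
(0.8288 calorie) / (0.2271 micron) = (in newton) 1.527e+07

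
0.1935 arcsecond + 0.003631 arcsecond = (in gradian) 6.084e-05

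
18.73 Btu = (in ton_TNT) 4.723e-06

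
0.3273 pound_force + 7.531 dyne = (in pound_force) 0.3273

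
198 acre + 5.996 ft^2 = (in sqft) 8.625e+06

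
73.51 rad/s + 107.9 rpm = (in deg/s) 4859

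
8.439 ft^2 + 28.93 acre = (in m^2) 1.171e+05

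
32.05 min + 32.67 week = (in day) 228.7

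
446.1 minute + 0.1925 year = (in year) 0.1933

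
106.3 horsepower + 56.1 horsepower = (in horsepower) 162.4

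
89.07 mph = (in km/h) 143.3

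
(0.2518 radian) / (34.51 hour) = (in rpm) 1.935e-05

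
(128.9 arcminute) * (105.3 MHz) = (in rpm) 3.77e+07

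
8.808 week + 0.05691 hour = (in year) 0.1689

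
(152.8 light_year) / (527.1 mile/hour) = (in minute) 1.022e+14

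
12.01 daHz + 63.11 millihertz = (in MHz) 0.0001202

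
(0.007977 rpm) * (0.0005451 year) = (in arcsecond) 2.962e+06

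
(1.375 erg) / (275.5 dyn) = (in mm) 0.04991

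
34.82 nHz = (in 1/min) 2.089e-06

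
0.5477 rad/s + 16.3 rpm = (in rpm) 21.53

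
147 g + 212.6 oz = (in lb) 13.61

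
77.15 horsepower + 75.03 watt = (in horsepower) 77.25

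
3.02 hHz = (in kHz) 0.302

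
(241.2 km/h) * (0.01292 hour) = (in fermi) 3.116e+18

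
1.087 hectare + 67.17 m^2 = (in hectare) 1.094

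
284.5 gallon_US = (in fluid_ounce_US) 3.642e+04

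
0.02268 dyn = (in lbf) 5.099e-08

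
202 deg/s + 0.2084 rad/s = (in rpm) 35.66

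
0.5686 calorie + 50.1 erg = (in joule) 2.379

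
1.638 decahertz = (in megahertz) 1.638e-05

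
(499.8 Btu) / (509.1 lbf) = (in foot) 764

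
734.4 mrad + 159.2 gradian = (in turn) 0.5149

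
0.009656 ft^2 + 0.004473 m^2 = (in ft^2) 0.0578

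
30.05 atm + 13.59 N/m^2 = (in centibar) 3045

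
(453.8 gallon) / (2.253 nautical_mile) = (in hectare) 4.117e-08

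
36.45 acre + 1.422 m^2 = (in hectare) 14.75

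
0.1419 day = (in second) 1.226e+04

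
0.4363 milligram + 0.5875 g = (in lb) 0.001296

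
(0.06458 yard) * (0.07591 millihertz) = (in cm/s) 0.0004483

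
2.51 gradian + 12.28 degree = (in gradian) 16.15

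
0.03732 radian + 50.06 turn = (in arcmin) 1.081e+06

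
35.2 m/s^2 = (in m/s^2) 35.2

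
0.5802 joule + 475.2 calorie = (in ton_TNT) 4.753e-07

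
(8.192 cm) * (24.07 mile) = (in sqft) 3.416e+04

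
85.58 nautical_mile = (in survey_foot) 5.2e+05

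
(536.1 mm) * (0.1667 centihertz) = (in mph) 0.001999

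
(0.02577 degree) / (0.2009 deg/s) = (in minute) 0.002138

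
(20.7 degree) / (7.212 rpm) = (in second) 0.4784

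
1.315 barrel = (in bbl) 1.315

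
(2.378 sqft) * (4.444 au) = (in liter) 1.469e+14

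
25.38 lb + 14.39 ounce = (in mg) 1.192e+07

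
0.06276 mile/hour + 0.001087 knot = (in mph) 0.06401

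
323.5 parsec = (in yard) 1.092e+19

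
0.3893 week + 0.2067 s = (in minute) 3924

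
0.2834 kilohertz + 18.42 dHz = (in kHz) 0.2852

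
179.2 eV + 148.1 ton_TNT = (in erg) 6.197e+18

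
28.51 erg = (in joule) 2.851e-06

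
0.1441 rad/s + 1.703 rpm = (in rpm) 3.079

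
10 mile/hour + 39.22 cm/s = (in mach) 0.01428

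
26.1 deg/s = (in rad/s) 0.4555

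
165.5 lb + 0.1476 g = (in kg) 75.07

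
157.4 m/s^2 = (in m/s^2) 157.4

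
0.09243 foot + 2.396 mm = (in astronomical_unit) 2.043e-13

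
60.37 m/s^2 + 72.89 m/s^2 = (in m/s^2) 133.3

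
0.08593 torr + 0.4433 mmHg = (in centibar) 0.07056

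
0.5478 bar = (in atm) 0.5406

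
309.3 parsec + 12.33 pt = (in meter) 9.544e+18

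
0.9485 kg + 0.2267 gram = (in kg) 0.9487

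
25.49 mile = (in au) 2.742e-07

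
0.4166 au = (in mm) 6.232e+13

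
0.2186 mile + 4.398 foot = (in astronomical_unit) 2.361e-09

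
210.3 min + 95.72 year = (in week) 4991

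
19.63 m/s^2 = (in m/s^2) 19.63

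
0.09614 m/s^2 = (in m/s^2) 0.09614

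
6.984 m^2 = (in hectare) 0.0006984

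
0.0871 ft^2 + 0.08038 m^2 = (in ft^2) 0.9523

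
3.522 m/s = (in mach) 0.01034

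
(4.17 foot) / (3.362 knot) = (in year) 2.33e-08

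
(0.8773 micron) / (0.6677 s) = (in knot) 2.554e-06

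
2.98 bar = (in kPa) 298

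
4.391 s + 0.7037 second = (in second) 5.095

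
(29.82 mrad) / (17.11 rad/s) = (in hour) 4.841e-07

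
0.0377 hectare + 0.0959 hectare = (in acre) 0.3301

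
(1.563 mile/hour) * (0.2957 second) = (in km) 0.0002066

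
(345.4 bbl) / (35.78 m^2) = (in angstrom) 1.535e+10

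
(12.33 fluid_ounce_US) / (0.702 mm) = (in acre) 0.0001284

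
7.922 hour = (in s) 2.852e+04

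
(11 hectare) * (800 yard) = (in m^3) 8.047e+07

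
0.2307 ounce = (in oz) 0.2307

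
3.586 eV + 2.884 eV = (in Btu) 9.825e-22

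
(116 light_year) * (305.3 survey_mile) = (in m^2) 5.392e+23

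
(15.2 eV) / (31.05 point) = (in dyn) 2.223e-11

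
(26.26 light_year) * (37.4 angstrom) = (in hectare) 9.292e+04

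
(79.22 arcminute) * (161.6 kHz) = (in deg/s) 2.134e+05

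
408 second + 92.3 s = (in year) 1.586e-05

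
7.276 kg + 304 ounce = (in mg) 1.589e+07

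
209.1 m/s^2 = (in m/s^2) 209.1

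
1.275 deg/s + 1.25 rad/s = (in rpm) 12.15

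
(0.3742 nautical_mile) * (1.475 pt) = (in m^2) 0.3606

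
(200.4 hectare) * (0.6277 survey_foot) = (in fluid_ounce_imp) 1.349e+10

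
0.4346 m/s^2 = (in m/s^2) 0.4346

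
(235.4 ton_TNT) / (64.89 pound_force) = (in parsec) 1.106e-07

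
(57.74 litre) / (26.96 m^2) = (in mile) 1.331e-06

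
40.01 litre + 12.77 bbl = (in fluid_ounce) 7e+04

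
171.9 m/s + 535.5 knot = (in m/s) 447.4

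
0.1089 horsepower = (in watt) 81.21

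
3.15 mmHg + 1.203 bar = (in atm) 1.191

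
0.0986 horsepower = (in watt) 73.53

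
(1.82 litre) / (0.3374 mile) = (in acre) 8.282e-10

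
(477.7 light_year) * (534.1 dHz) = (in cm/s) 2.414e+22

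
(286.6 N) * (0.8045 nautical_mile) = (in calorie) 1.021e+05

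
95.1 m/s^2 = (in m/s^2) 95.1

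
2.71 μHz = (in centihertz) 0.000271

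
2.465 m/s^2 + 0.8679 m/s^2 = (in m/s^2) 3.333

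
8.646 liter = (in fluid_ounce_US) 292.4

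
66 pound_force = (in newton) 293.6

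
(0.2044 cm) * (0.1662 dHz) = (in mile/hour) 7.599e-05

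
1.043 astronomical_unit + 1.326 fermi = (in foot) 5.119e+11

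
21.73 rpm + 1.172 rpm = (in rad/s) 2.398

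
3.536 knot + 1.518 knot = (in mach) 0.007636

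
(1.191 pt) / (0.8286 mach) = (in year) 4.722e-14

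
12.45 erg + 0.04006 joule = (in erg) 4.006e+05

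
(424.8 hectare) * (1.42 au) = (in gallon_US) 2.384e+20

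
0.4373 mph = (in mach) 0.0005741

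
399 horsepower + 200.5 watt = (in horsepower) 399.3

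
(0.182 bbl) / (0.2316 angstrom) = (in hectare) 1.249e+05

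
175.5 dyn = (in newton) 0.001755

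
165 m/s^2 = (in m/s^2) 165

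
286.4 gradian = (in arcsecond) 9.279e+05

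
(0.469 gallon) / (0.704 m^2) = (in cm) 0.2522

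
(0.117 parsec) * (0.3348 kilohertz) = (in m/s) 1.209e+18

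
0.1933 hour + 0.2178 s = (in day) 0.008057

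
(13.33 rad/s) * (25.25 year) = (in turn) 1.689e+09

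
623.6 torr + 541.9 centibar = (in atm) 6.169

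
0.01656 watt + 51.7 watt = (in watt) 51.72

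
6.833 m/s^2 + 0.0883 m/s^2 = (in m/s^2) 6.921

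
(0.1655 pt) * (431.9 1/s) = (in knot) 0.04902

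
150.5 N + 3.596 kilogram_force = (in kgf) 18.94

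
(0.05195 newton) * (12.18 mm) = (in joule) 0.0006328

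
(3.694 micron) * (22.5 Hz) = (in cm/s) 0.008311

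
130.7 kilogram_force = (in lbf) 288.1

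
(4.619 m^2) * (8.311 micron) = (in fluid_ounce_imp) 1.351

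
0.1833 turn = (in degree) 65.99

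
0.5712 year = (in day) 208.5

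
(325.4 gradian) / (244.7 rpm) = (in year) 6.325e-09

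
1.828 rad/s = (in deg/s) 104.7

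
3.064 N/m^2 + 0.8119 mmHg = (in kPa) 0.1113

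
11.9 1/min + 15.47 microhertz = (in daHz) 0.01983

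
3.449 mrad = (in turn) 0.0005489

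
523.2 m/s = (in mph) 1170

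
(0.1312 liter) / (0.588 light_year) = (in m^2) 2.358e-20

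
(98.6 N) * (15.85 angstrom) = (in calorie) 3.735e-08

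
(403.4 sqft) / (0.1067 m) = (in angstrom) 3.512e+12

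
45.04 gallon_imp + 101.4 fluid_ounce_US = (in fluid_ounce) 7025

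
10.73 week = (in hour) 1803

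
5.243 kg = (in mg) 5.243e+06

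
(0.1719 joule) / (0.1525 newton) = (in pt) 3195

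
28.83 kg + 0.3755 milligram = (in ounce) 1017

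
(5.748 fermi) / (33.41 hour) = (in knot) 9.29e-20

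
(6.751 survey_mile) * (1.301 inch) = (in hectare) 0.0359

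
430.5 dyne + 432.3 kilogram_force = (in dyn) 4.239e+08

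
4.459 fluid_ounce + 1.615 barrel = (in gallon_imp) 56.51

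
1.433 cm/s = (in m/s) 0.01433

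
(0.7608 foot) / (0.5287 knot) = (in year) 2.704e-08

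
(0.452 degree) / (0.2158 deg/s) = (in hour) 0.0005818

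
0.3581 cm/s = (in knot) 0.006961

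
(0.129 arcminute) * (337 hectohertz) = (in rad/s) 1.265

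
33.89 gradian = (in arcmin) 1830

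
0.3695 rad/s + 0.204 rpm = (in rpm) 3.732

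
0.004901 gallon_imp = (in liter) 0.02228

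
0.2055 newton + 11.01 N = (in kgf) 1.144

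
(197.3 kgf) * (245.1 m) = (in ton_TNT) 0.0001133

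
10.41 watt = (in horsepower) 0.01396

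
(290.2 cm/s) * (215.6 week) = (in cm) 3.784e+10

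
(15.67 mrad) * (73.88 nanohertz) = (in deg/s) 6.633e-08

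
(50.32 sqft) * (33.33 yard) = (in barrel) 896.1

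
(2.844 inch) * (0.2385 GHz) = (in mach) 5.06e+04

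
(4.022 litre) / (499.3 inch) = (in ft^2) 0.003414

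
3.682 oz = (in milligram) 1.044e+05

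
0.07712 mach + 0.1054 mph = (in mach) 0.07726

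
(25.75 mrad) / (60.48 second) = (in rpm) 0.004066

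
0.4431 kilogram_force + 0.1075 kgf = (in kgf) 0.5506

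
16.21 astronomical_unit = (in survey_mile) 1.507e+09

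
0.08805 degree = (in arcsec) 317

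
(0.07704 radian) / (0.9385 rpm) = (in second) 0.7839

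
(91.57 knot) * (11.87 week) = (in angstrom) 3.382e+18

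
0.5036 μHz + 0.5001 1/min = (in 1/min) 0.5001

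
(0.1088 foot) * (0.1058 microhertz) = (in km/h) 1.263e-08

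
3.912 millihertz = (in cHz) 0.3912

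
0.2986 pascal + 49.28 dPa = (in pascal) 5.227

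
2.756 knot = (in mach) 0.004164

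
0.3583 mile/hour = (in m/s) 0.1602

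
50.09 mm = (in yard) 0.05478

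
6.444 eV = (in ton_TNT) 2.468e-28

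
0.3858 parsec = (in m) 1.19e+16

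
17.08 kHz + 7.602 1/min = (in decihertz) 1.708e+05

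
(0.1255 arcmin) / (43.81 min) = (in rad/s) 1.389e-08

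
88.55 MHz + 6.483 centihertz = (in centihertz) 8.855e+09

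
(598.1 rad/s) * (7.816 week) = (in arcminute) 9.72e+12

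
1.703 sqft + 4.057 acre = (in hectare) 1.642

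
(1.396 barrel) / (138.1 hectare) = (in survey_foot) 5.273e-07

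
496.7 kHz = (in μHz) 4.967e+11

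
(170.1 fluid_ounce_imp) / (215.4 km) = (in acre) 5.544e-12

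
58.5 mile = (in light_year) 9.951e-12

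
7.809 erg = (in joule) 7.809e-07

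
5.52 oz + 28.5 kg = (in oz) 1011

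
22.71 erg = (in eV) 1.417e+13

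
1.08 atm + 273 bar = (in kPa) 2.741e+04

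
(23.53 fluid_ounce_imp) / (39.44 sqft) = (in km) 1.825e-07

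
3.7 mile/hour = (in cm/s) 165.4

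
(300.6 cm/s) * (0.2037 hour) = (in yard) 2411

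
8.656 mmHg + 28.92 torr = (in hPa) 50.1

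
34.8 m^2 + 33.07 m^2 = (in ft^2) 730.5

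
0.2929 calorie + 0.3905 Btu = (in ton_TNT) 9.876e-08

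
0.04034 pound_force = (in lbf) 0.04034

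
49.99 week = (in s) 3.023e+07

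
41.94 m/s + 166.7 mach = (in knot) 1.104e+05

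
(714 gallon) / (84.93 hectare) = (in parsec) 1.031e-22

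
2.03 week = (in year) 0.03893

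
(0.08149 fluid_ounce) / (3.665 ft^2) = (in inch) 0.0002787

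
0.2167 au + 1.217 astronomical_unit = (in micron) 2.145e+17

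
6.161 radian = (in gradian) 392.2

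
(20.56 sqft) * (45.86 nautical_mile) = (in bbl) 1.02e+06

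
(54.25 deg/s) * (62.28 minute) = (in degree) 2.027e+05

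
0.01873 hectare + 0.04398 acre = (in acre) 0.09026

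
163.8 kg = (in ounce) 5778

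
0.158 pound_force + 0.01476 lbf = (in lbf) 0.1728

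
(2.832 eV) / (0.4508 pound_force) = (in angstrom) 2.263e-09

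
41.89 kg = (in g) 4.189e+04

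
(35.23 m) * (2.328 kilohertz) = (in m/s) 8.202e+04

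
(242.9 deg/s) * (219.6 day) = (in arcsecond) 1.659e+13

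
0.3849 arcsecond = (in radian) 1.866e-06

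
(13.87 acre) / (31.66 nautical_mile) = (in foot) 3.141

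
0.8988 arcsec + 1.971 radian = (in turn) 0.3137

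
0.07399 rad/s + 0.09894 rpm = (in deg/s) 4.833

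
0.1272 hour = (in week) 0.0007571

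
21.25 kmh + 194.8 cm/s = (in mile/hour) 17.56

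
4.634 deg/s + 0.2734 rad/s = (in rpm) 3.383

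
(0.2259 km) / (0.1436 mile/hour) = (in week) 0.005818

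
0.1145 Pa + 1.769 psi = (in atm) 0.1204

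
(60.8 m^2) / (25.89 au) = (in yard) 1.717e-11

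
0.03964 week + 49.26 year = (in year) 49.26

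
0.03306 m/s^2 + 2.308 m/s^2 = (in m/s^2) 2.341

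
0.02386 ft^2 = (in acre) 5.478e-07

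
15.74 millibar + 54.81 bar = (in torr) 4.112e+04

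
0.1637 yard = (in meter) 0.1497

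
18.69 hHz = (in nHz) 1.869e+12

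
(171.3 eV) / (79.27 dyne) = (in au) 2.314e-25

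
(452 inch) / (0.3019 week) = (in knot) 0.0001222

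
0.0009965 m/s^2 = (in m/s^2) 0.0009965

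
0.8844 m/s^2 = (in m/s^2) 0.8844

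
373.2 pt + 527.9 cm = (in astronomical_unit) 3.617e-11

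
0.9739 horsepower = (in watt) 726.2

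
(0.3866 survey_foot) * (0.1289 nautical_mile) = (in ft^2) 302.8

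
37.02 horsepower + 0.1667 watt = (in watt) 2.761e+04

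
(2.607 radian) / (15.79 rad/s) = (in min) 0.002752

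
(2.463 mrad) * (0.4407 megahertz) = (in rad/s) 1085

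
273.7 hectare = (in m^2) 2.737e+06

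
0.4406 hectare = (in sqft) 4.743e+04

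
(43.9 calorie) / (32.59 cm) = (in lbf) 126.7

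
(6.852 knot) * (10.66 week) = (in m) 2.273e+07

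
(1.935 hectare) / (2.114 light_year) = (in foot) 3.174e-12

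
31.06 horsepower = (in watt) 2.316e+04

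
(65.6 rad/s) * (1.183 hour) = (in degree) 1.601e+07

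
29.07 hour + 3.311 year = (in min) 1.742e+06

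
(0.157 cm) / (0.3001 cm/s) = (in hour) 0.0001453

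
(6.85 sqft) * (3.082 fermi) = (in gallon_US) 5.181e-13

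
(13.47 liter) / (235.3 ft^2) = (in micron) 616.2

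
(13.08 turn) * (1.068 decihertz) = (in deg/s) 502.9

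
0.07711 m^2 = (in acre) 1.905e-05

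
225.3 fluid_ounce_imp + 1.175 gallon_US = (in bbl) 0.06824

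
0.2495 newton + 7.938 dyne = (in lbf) 0.05611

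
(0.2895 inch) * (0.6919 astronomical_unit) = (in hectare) 7.611e+04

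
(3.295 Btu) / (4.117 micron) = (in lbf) 1.898e+08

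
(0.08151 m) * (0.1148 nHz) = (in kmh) 3.369e-11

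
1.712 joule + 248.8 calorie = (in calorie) 249.2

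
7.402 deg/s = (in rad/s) 0.1292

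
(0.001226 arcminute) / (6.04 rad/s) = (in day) 6.834e-13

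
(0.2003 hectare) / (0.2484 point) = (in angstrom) 2.286e+17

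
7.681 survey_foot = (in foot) 7.681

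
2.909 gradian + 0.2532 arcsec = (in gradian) 2.909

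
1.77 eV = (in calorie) 6.778e-20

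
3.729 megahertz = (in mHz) 3.729e+09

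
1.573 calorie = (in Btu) 0.006238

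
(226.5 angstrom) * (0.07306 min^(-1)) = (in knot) 5.361e-11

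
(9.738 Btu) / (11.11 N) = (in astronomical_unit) 6.182e-09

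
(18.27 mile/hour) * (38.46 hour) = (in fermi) 1.131e+21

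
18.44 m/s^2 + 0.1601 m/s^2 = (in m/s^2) 18.6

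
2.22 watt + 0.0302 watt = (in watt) 2.25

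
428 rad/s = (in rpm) 4087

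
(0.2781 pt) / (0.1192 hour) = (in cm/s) 2.286e-05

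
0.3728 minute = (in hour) 0.006213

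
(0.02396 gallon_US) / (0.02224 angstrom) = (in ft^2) 4.39e+08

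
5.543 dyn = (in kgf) 5.652e-06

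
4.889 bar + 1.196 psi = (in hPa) 4971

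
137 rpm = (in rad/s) 14.35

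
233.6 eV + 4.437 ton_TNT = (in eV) 1.159e+29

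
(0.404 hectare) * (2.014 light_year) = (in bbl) 4.842e+20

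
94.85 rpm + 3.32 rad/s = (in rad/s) 13.25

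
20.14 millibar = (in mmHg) 15.11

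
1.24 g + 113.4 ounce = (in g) 3216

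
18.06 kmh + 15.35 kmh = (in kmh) 33.41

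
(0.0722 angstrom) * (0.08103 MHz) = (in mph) 1.309e-06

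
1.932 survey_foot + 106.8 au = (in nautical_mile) 8.627e+09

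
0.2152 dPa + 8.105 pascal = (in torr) 0.06095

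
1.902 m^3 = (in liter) 1902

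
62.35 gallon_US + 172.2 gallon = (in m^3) 0.8879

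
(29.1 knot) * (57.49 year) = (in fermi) 2.714e+25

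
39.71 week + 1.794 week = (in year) 0.796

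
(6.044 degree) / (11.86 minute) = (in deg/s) 0.008494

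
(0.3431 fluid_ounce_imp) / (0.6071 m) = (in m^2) 1.606e-05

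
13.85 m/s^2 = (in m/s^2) 13.85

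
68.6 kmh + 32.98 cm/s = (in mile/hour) 43.36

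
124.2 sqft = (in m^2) 11.54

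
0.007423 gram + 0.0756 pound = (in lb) 0.07562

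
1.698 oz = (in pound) 0.1061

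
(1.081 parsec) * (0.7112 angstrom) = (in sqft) 2.554e+07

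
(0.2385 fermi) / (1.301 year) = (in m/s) 5.813e-24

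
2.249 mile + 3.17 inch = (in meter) 3619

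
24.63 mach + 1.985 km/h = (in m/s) 8387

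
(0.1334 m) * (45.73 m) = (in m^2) 6.1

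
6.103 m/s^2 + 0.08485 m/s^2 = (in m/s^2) 6.188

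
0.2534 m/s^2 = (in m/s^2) 0.2534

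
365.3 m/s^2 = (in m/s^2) 365.3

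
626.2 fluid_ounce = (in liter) 18.52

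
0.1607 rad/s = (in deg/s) 9.207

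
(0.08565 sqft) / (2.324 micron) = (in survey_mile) 2.128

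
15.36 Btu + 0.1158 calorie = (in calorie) 3873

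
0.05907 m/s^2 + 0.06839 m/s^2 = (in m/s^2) 0.1275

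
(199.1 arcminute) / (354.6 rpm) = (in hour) 4.332e-07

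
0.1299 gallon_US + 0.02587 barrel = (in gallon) 1.216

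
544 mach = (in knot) 3.601e+05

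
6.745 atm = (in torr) 5126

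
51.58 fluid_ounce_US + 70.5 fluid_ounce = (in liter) 3.61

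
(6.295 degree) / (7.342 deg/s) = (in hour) 0.0002382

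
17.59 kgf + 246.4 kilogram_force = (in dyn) 2.589e+08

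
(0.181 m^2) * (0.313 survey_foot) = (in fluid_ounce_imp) 607.7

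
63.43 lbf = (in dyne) 2.822e+07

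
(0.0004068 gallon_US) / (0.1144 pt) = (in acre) 9.429e-06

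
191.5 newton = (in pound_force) 43.05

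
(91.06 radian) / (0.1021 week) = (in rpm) 0.01408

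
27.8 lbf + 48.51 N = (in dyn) 1.722e+07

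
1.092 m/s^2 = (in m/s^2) 1.092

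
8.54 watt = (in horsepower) 0.01145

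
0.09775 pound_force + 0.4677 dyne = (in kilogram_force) 0.04434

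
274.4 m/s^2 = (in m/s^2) 274.4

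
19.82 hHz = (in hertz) 1982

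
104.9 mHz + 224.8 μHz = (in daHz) 0.01051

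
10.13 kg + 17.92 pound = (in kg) 18.26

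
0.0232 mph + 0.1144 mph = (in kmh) 0.2214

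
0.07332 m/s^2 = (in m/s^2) 0.07332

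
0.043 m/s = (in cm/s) 4.3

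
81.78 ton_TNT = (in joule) 3.422e+11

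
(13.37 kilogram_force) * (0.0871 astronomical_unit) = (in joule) 1.708e+12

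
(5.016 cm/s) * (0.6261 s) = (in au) 2.099e-13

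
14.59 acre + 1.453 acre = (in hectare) 6.492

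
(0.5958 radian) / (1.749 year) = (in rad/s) 1.08e-08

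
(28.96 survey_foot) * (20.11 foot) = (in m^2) 54.11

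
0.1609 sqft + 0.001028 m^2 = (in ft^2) 0.172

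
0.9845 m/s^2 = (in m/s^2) 0.9845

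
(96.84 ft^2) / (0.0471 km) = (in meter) 0.191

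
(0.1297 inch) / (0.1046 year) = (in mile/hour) 2.234e-09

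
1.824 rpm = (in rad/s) 0.191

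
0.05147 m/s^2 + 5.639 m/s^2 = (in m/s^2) 5.69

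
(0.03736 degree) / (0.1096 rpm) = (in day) 6.576e-07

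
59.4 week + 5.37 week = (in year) 1.242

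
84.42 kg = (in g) 8.442e+04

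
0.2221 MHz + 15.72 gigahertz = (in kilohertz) 1.572e+07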